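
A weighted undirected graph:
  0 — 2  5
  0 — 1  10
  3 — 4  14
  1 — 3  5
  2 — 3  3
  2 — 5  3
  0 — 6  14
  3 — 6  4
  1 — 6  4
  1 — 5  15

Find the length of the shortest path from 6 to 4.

Comparing a few candidate routes:
6 → 1 → 3 → 4: 4 + 5 + 14 = 23
6 → 1 → 0 → 2 → 3 → 4: 4 + 10 + 5 + 3 + 14 = 36
6 → 1 → 5 → 2 → 3 → 4: 4 + 15 + 3 + 3 + 14 = 39
6 → 0 → 2 → 3 → 4: 14 + 5 + 3 + 14 = 36
6 → 3 → 4: 4 + 14 = 18
6 → 0 → 1 → 3 → 4: 14 + 10 + 5 + 14 = 43
Shortest: 18.

18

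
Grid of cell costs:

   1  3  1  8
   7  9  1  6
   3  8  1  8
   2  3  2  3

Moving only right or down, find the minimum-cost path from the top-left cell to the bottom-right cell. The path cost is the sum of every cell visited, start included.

One optimal route is (0,0) (0,1) (0,2) (1,2) (2,2) (3,2) (3,3).
Its cost is 1 + 3 + 1 + 1 + 1 + 2 + 3 = 12.

12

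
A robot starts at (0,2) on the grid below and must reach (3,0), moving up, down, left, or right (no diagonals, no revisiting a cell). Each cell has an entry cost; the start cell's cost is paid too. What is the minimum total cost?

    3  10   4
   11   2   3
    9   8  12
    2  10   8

28

Cheapest: r0c2→r1c2→r1c1→r2c1→r2c0→r3c0
  4 + 3 + 2 + 8 + 9 + 2 = 28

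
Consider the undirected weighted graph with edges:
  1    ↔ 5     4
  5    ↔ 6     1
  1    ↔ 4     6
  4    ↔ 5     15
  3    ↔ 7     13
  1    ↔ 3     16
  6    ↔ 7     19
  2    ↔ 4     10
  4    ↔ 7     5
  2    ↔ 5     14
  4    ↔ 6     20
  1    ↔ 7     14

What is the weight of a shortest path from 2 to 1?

16

Some routes from 2 to 1:
2 → 5 → 1: 14 + 4 = 18
2 → 4 → 5 → 1: 10 + 15 + 4 = 29
2 → 4 → 1: 10 + 6 = 16
Best route has total 16.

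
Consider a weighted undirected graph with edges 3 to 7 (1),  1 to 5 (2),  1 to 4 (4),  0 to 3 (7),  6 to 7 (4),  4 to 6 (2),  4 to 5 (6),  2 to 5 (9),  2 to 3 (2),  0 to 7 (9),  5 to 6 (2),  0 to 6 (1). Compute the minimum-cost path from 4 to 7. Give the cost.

Comparing a few candidate routes:
4 -> 6 -> 0 -> 3 -> 7: 2 + 1 + 7 + 1 = 11
4 -> 6 -> 0 -> 7: 2 + 1 + 9 = 12
4 -> 6 -> 7: 2 + 4 = 6
Best route has total 6.

6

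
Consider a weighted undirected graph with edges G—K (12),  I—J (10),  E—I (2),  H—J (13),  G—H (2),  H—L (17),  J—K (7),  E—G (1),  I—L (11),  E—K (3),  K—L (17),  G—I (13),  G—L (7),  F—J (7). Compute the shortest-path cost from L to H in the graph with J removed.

Some routes from L to H avoiding J:
L -> G -> H: 7 + 2 = 9
L -> H: 17
L -> K -> E -> G -> H: 17 + 3 + 1 + 2 = 23
L -> I -> E -> G -> H: 11 + 2 + 1 + 2 = 16
Shortest: 9.

9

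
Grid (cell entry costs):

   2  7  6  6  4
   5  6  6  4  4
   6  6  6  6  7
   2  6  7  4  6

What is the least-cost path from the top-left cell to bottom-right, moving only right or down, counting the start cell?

Best path: (0,0) → (1,0) → (2,0) → (3,0) → (3,1) → (3,2) → (3,3) → (3,4)
Cost: 2 + 5 + 6 + 2 + 6 + 7 + 4 + 6 = 38
For comparison, the top-then-right route costs 42.

38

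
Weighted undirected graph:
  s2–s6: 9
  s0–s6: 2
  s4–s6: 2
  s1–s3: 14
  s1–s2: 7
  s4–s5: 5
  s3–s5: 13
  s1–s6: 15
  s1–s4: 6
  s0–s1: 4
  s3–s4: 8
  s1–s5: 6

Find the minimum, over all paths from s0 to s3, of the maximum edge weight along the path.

A few of the s0→s3 routes:
s0 → s1 → s4 → s3: max(4, 6, 8) = 8
s0 → s6 → s2 → s1 → s5 → s4 → s3: max(2, 9, 7, 6, 5, 8) = 9
s0 → s6 → s4 → s3: max(2, 2, 8) = 8
s0 → s1 → s5 → s4 → s3: max(4, 6, 5, 8) = 8
Smallest bottleneck: 8.

8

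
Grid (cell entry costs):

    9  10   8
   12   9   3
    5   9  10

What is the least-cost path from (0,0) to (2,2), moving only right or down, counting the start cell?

40

Cheapest: [0,0]→[0,1]→[0,2]→[1,2]→[2,2]
  9 + 10 + 8 + 3 + 10 = 40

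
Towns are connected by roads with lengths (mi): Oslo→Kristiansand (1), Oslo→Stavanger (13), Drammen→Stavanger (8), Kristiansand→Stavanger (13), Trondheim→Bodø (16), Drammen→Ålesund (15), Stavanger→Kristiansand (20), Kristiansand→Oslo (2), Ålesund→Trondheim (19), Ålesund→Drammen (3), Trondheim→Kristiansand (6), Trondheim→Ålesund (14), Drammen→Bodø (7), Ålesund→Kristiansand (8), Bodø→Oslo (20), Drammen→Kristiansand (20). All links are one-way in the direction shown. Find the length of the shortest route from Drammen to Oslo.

22

Routes from Drammen to Oslo:
Drammen→Stavanger→Kristiansand→Oslo: 8 + 20 + 2 = 30
Drammen→Bodø→Oslo: 7 + 20 = 27
Drammen→Ålesund→Kristiansand→Oslo: 15 + 8 + 2 = 25
Drammen→Ålesund→Trondheim→Kristiansand→Oslo: 15 + 19 + 6 + 2 = 42
Drammen→Kristiansand→Oslo: 20 + 2 = 22
Drammen→Ålesund→Trondheim→Bodø→Oslo: 15 + 19 + 16 + 20 = 70
Best route has total 22 mi.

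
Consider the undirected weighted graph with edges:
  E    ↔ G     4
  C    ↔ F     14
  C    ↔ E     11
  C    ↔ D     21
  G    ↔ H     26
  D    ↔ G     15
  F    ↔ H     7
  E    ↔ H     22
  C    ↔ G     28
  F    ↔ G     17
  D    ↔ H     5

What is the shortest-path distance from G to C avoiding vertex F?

Some routes from G to C avoiding F:
G→E→C: 4 + 11 = 15
G→C: 28
G→D→C: 15 + 21 = 36
G→E→H→D→C: 4 + 22 + 5 + 21 = 52
The minimum is 15.

15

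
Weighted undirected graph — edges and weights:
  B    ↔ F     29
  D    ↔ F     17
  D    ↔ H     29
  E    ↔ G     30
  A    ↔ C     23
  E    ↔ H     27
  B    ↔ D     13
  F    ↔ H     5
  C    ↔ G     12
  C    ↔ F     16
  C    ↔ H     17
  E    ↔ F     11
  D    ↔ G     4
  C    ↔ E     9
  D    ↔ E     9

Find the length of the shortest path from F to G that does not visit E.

Some routes from F to G avoiding E:
F→C→G: 16 + 12 = 28
F→H→C→G: 5 + 17 + 12 = 34
F→H→D→G: 5 + 29 + 4 = 38
F→D→G: 17 + 4 = 21
Best route has total 21.

21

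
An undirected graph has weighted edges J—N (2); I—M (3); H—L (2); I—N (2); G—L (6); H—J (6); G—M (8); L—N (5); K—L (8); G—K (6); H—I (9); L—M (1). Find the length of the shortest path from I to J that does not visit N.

12

Paths from I to J avoiding N:
I -> M -> L -> H -> J: 3 + 1 + 2 + 6 = 12
I -> M -> G -> L -> H -> J: 3 + 8 + 6 + 2 + 6 = 25
I -> M -> G -> K -> L -> H -> J: 3 + 8 + 6 + 8 + 2 + 6 = 33
I -> H -> J: 9 + 6 = 15
Best route has total 12.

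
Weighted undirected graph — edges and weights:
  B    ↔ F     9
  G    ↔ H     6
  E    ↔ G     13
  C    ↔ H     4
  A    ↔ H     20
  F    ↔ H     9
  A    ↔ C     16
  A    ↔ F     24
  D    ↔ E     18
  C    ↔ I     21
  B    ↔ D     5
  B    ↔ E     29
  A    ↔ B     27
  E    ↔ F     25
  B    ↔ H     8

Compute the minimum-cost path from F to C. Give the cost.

13

A few of the F→C routes:
F-A-C: 24 + 16 = 40
F-B-H-C: 9 + 8 + 4 = 21
F-H-C: 9 + 4 = 13
F-A-H-C: 24 + 20 + 4 = 48
F-H-A-C: 9 + 20 + 16 = 45
Best route has total 13.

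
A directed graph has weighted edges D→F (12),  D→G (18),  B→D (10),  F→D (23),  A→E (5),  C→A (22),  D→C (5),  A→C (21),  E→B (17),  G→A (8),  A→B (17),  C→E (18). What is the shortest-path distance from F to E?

Paths from F to E:
F-D-G-A-E: 23 + 18 + 8 + 5 = 54
F-D-C-E: 23 + 5 + 18 = 46
F-D-G-A-C-E: 23 + 18 + 8 + 21 + 18 = 88
F-D-C-A-E: 23 + 5 + 22 + 5 = 55
Shortest: 46.

46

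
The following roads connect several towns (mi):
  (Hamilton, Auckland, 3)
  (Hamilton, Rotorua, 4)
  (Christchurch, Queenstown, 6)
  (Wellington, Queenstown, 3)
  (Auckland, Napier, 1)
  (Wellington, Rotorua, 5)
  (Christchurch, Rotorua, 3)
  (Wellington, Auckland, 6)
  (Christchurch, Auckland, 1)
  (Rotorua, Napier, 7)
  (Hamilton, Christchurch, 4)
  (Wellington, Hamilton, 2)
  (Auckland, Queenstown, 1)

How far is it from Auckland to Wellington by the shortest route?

Checking several routes:
Auckland - Queenstown - Wellington: 1 + 3 = 4
Auckland - Hamilton - Wellington: 3 + 2 = 5
Auckland - Wellington: 6
The minimum is 4 mi.

4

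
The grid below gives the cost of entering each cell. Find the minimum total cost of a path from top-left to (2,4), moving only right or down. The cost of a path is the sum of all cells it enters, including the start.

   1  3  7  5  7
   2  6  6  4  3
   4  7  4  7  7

Take (0,0)→(1,0)→(1,1)→(1,2)→(1,3)→(1,4)→(2,4) for a total of 1 + 2 + 6 + 6 + 4 + 3 + 7 = 29.
(Top row then right column would cost 33.)

29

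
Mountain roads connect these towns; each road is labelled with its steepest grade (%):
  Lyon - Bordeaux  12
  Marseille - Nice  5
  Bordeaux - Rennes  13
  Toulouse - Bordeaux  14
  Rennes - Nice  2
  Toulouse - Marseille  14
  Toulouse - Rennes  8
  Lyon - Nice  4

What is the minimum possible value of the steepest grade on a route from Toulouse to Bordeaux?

12

Some routes from Toulouse to Bordeaux:
Toulouse → Rennes → Bordeaux: max(8, 13) = 13
Toulouse → Bordeaux: max(14) = 14
Toulouse → Rennes → Nice → Lyon → Bordeaux: max(8, 2, 4, 12) = 12
The minimum achievable maximum is 12%.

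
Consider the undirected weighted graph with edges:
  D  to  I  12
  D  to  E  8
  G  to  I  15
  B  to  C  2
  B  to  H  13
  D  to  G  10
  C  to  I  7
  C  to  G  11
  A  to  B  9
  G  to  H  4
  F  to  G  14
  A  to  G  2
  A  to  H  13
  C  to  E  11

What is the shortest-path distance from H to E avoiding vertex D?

A few of the H→E routes:
H→A→B→C→E: 13 + 9 + 2 + 11 = 35
H→G→A→B→C→E: 4 + 2 + 9 + 2 + 11 = 28
H→G→C→E: 4 + 11 + 11 = 26
H→B→C→E: 13 + 2 + 11 = 26
H→A→G→C→E: 13 + 2 + 11 + 11 = 37
Best route has total 26.

26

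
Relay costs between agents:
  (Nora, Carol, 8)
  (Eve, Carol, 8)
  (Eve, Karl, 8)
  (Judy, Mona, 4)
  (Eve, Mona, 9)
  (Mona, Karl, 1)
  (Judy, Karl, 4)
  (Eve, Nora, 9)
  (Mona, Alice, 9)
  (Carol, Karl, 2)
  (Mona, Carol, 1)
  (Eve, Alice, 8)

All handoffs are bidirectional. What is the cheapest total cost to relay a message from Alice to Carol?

10

Checking several routes:
Alice - Mona - Karl - Carol: 9 + 1 + 2 = 12
Alice - Mona - Carol: 9 + 1 = 10
Alice - Eve - Carol: 8 + 8 = 16
Shortest: 10.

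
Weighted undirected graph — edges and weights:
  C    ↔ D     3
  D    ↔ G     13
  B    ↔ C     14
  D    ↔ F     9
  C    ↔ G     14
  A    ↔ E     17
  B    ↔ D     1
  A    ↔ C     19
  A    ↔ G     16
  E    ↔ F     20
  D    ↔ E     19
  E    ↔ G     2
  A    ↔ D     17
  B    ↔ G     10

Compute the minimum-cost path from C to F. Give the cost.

12

Checking several routes:
C -> G -> D -> F: 14 + 13 + 9 = 36
C -> G -> E -> F: 14 + 2 + 20 = 36
C -> B -> D -> F: 14 + 1 + 9 = 24
C -> G -> B -> D -> F: 14 + 10 + 1 + 9 = 34
C -> D -> F: 3 + 9 = 12
The minimum is 12.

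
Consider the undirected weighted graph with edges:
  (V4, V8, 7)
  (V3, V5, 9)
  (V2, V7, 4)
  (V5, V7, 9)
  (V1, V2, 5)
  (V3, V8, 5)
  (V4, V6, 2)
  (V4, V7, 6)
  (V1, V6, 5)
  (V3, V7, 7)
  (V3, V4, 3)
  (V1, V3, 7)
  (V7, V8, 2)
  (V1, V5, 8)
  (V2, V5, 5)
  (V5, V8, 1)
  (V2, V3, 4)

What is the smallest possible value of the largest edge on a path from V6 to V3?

A few of the V6→V3 routes:
V6 - V4 - V7 - V8 - V3: max(2, 6, 2, 5) = 6
V6 - V1 - V2 - V5 - V8 - V3: max(5, 5, 5, 1, 5) = 5
V6 - V4 - V7 - V8 - V5 - V2 - V3: max(2, 6, 2, 1, 5, 4) = 6
V6 - V1 - V2 - V3: max(5, 5, 4) = 5
V6 - V4 - V3: max(2, 3) = 3
V6 - V1 - V2 - V7 - V8 - V3: max(5, 5, 4, 2, 5) = 5
Smallest bottleneck: 3.

3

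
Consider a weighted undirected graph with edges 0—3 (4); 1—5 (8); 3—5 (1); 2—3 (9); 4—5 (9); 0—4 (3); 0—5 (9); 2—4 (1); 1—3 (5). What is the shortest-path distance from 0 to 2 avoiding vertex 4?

13

Paths from 0 to 2 avoiding 4:
0 - 5 - 1 - 3 - 2: 9 + 8 + 5 + 9 = 31
0 - 5 - 3 - 2: 9 + 1 + 9 = 19
0 - 3 - 2: 4 + 9 = 13
Best route has total 13.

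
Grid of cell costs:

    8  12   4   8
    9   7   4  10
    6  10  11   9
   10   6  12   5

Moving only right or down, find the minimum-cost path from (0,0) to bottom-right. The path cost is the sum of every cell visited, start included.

Cheapest: (0,0) -> (0,1) -> (0,2) -> (1,2) -> (1,3) -> (2,3) -> (3,3)
  8 + 12 + 4 + 4 + 10 + 9 + 5 = 52

52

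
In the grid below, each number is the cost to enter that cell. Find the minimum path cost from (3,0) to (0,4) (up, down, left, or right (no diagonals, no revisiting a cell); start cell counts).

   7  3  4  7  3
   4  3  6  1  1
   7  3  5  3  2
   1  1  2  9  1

Path [3,0] → [3,1] → [3,2] → [2,2] → [2,3] → [1,3] → [1,4] → [0,4]: 1 + 1 + 2 + 5 + 3 + 1 + 1 + 3 = 17.

17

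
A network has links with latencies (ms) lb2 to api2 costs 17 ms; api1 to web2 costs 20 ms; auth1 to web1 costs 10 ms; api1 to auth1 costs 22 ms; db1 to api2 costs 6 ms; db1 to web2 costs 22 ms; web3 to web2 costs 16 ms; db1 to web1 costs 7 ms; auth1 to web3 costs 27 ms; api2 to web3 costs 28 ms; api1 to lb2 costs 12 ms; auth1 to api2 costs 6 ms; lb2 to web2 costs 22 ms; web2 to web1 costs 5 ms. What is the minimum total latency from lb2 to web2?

22

Checking several routes:
lb2 - web2: 22
lb2 - api2 - db1 - web1 - web2: 17 + 6 + 7 + 5 = 35
lb2 - api1 - web2: 12 + 20 = 32
lb2 - api2 - auth1 - web1 - web2: 17 + 6 + 10 + 5 = 38
Shortest: 22 ms.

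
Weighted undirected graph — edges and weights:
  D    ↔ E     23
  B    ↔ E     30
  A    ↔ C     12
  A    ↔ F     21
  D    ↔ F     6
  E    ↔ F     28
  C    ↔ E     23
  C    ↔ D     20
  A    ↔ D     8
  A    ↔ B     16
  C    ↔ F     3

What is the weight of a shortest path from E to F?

26

Some routes from E to F:
E - D - C - F: 23 + 20 + 3 = 46
E - D - A - C - F: 23 + 8 + 12 + 3 = 46
E - C - F: 23 + 3 = 26
E - C - A - D - F: 23 + 12 + 8 + 6 = 49
E - F: 28
E - D - F: 23 + 6 = 29
Best route has total 26.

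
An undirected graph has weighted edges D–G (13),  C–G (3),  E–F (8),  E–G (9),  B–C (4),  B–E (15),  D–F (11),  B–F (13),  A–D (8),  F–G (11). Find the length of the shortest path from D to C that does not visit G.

28

Candidate routes:
D - F - B - C: 11 + 13 + 4 = 28
D - F - E - B - C: 11 + 8 + 15 + 4 = 38
Shortest: 28.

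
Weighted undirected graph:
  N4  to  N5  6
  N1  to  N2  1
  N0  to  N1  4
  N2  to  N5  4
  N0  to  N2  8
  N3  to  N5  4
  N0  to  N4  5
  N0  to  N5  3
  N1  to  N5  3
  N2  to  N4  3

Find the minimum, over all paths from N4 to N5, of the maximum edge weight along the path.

3

Some routes from N4 to N5:
N4→N2→N1→N5: max(3, 1, 3) = 3
N4→N2→N1→N0→N5: max(3, 1, 4, 3) = 4
N4→N0→N1→N2→N5: max(5, 4, 1, 4) = 5
N4→N2→N5: max(3, 4) = 4
N4→N0→N1→N5: max(5, 4, 3) = 5
N4→N0→N5: max(5, 3) = 5
Best route has worst link 3.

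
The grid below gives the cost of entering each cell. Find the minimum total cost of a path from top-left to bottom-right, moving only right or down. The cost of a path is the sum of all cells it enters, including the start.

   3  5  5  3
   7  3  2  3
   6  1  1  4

17

Best path: r0c0 -> r0c1 -> r1c1 -> r2c1 -> r2c2 -> r2c3
Cost: 3 + 5 + 3 + 1 + 1 + 4 = 17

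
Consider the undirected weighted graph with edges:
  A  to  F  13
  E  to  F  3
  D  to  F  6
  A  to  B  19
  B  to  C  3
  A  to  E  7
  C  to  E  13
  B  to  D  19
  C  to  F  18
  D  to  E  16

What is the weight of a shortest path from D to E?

9

Checking several routes:
D -> B -> C -> E: 19 + 3 + 13 = 35
D -> B -> C -> F -> E: 19 + 3 + 18 + 3 = 43
D -> F -> A -> E: 6 + 13 + 7 = 26
D -> F -> C -> E: 6 + 18 + 13 = 37
D -> E: 16
D -> F -> E: 6 + 3 = 9
Shortest: 9.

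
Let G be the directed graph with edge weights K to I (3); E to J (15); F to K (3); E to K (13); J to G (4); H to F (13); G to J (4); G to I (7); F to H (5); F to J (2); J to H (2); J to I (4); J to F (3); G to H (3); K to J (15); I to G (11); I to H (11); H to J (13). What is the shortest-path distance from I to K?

Routes from I to K:
I-H-F-K: 11 + 13 + 3 = 27
I-G-H-F-K: 11 + 3 + 13 + 3 = 30
I-H-J-F-K: 11 + 13 + 3 + 3 = 30
I-G-H-J-F-K: 11 + 3 + 13 + 3 + 3 = 33
I-G-J-H-F-K: 11 + 4 + 2 + 13 + 3 = 33
I-G-J-F-K: 11 + 4 + 3 + 3 = 21
The minimum is 21.

21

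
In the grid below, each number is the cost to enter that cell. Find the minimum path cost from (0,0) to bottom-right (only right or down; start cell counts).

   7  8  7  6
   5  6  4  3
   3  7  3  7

Best path: (0,0)→(1,0)→(1,1)→(1,2)→(1,3)→(2,3)
Cost: 7 + 5 + 6 + 4 + 3 + 7 = 32

32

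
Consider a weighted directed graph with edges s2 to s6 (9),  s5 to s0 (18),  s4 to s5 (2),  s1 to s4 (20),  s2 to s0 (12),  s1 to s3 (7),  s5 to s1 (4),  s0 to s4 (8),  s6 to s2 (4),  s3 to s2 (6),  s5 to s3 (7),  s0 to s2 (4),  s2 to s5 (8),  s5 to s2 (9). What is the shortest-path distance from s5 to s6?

18

Paths from s5 to s6:
s5-s0-s2-s6: 18 + 4 + 9 = 31
s5-s3-s2-s6: 7 + 6 + 9 = 22
s5-s2-s6: 9 + 9 = 18
s5-s1-s3-s2-s6: 4 + 7 + 6 + 9 = 26
The minimum is 18.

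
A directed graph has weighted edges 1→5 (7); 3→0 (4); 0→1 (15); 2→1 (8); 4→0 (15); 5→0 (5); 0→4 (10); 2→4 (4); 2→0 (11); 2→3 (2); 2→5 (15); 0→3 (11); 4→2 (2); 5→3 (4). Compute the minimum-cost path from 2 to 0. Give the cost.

6

Checking several routes:
2 - 1 - 5 - 0: 8 + 7 + 5 = 20
2 - 1 - 5 - 3 - 0: 8 + 7 + 4 + 4 = 23
2 - 0: 11
2 - 5 - 0: 15 + 5 = 20
2 - 3 - 0: 2 + 4 = 6
2 - 4 - 0: 4 + 15 = 19
Shortest: 6.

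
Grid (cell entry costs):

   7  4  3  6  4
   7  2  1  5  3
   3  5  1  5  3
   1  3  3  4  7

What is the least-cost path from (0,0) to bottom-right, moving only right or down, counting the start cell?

One optimal route is [0,0] -> [0,1] -> [1,1] -> [1,2] -> [2,2] -> [3,2] -> [3,3] -> [3,4].
Its cost is 7 + 4 + 2 + 1 + 1 + 3 + 4 + 7 = 29.

29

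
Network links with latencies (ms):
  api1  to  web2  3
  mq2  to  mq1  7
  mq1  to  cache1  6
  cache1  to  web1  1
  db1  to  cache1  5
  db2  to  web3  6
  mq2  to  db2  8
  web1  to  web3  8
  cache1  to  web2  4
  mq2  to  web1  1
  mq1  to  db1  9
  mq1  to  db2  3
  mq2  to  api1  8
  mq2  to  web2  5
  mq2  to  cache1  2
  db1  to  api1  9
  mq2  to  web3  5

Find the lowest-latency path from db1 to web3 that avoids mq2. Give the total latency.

14

Comparing a few candidate routes:
db1 → cache1 → web1 → web3: 5 + 1 + 8 = 14
db1 → mq1 → db2 → web3: 9 + 3 + 6 = 18
db1 → cache1 → mq1 → db2 → web3: 5 + 6 + 3 + 6 = 20
The minimum is 14 ms.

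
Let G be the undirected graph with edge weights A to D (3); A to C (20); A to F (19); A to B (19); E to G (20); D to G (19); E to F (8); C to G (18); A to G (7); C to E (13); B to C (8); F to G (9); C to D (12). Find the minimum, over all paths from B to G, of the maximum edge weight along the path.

Some routes from B to G:
B→C→D→A→G: max(8, 12, 3, 7) = 12
B→C→E→F→G: max(8, 13, 8, 9) = 13
B→C→G: max(8, 18) = 18
The minimum achievable maximum is 12.

12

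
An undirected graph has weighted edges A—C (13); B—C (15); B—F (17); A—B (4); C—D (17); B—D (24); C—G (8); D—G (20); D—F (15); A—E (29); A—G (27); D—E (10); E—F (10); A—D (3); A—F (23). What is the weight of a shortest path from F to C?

A few of the F→C routes:
F→B→C: 17 + 15 = 32
F→D→C: 15 + 17 = 32
F→E→D→A→C: 10 + 10 + 3 + 13 = 36
F→D→A→C: 15 + 3 + 13 = 31
F→B→A→C: 17 + 4 + 13 = 34
Shortest: 31.

31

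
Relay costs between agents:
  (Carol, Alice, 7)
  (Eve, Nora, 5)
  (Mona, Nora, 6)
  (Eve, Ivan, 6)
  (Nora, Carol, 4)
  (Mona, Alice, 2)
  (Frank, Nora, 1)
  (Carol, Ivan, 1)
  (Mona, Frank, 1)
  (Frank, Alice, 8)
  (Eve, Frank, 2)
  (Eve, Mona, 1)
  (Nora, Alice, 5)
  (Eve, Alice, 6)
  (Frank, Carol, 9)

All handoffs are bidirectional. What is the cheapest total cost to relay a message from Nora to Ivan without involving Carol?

Comparing a few candidate routes:
Nora → Mona → Eve → Ivan: 6 + 1 + 6 = 13
Nora → Alice → Mona → Eve → Ivan: 5 + 2 + 1 + 6 = 14
Nora → Eve → Ivan: 5 + 6 = 11
Nora → Frank → Mona → Eve → Ivan: 1 + 1 + 1 + 6 = 9
Nora → Frank → Eve → Ivan: 1 + 2 + 6 = 9
The minimum is 9.

9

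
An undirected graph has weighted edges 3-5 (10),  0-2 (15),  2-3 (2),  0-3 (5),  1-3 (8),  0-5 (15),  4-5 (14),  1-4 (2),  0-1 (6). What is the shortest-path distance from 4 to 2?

12

Some routes from 4 to 2:
4 → 1 → 0 → 2: 2 + 6 + 15 = 23
4 → 1 → 3 → 0 → 2: 2 + 8 + 5 + 15 = 30
4 → 1 → 0 → 3 → 2: 2 + 6 + 5 + 2 = 15
4 → 1 → 3 → 2: 2 + 8 + 2 = 12
4 → 5 → 3 → 2: 14 + 10 + 2 = 26
Shortest: 12.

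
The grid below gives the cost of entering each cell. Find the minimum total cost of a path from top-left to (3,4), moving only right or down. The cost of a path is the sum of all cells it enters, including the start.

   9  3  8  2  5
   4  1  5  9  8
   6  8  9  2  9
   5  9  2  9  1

Take r0c0 -> r0c1 -> r1c1 -> r1c2 -> r1c3 -> r2c3 -> r2c4 -> r3c4 for a total of 9 + 3 + 1 + 5 + 9 + 2 + 9 + 1 = 39.
For comparison, the top-then-right route costs 45.

39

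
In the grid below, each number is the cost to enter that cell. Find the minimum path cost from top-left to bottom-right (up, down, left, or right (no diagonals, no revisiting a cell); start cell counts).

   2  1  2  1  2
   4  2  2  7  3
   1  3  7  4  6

Best path: (0,0) → (0,1) → (0,2) → (0,3) → (0,4) → (1,4) → (2,4)
Cost: 2 + 1 + 2 + 1 + 2 + 3 + 6 = 17

17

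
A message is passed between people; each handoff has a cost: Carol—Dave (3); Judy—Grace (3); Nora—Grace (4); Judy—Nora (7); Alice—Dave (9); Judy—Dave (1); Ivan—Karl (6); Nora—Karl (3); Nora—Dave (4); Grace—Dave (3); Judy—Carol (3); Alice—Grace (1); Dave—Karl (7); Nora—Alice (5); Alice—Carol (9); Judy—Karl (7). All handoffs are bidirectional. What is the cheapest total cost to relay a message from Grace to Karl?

Comparing a few candidate routes:
Grace - Judy - Karl: 3 + 7 = 10
Grace - Nora - Karl: 4 + 3 = 7
Grace - Alice - Nora - Karl: 1 + 5 + 3 = 9
Grace - Dave - Nora - Karl: 3 + 4 + 3 = 10
Grace - Dave - Karl: 3 + 7 = 10
Best route has total 7.

7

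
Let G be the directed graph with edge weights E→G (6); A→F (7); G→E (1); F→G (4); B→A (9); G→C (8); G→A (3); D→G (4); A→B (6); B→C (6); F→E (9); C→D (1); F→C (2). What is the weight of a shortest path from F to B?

13

Paths from F to B:
F -> E -> G -> A -> B: 9 + 6 + 3 + 6 = 24
F -> C -> D -> G -> A -> B: 2 + 1 + 4 + 3 + 6 = 16
F -> G -> A -> B: 4 + 3 + 6 = 13
The minimum is 13.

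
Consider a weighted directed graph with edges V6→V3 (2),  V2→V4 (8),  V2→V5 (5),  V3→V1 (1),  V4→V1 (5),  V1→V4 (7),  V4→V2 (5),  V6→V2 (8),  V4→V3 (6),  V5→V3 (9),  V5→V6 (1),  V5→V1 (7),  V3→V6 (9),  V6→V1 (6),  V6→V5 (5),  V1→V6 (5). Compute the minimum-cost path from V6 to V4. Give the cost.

10

Comparing a few candidate routes:
V6 - V2 - V4: 8 + 8 = 16
V6 - V1 - V4: 6 + 7 = 13
V6 - V3 - V1 - V4: 2 + 1 + 7 = 10
The minimum is 10.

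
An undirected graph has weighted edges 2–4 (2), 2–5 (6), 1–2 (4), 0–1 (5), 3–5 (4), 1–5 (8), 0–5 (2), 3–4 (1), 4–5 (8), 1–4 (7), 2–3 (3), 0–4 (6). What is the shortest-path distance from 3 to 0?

Checking several routes:
3 - 4 - 0: 1 + 6 = 7
3 - 4 - 5 - 0: 1 + 8 + 2 = 11
3 - 5 - 0: 4 + 2 = 6
3 - 4 - 2 - 5 - 0: 1 + 2 + 6 + 2 = 11
3 - 2 - 4 - 0: 3 + 2 + 6 = 11
Shortest: 6.

6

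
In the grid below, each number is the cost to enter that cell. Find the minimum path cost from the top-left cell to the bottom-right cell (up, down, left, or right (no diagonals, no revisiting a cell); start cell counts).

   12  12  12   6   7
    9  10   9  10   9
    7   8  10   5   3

54

Take r0c0 r1c0 r2c0 r2c1 r2c2 r2c3 r2c4 for a total of 12 + 9 + 7 + 8 + 10 + 5 + 3 = 54.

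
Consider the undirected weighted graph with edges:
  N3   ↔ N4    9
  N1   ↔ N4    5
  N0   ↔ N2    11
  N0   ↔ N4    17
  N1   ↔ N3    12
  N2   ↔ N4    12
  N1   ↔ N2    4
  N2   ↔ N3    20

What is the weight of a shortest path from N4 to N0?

Comparing a few candidate routes:
N4-N2-N0: 12 + 11 = 23
N4-N1-N2-N0: 5 + 4 + 11 = 20
N4-N3-N1-N2-N0: 9 + 12 + 4 + 11 = 36
N4-N0: 17
Shortest: 17.

17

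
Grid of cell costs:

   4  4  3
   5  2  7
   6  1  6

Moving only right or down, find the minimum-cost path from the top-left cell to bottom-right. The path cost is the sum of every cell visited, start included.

Path (0,0) -> (0,1) -> (1,1) -> (2,1) -> (2,2): 4 + 4 + 2 + 1 + 6 = 17.
For comparison, the top-then-right route costs 24.

17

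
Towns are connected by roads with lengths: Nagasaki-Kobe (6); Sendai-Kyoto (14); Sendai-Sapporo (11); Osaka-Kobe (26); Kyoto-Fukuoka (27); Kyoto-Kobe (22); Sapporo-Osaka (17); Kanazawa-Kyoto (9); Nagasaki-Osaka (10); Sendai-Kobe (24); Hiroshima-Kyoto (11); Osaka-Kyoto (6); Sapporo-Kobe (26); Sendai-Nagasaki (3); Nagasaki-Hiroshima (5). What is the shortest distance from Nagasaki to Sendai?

A few of the Nagasaki→Sendai routes:
Nagasaki - Sendai: 3
Nagasaki - Hiroshima - Kyoto - Sendai: 5 + 11 + 14 = 30
Nagasaki - Osaka - Kyoto - Sendai: 10 + 6 + 14 = 30
Best route has total 3.

3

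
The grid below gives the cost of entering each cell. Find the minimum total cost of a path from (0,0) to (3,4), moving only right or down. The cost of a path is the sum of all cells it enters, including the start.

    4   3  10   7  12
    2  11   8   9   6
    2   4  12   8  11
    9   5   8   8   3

36

One optimal route is [0,0] -> [1,0] -> [2,0] -> [2,1] -> [3,1] -> [3,2] -> [3,3] -> [3,4].
Its cost is 4 + 2 + 2 + 4 + 5 + 8 + 8 + 3 = 36.
For comparison, the top-then-right route costs 56.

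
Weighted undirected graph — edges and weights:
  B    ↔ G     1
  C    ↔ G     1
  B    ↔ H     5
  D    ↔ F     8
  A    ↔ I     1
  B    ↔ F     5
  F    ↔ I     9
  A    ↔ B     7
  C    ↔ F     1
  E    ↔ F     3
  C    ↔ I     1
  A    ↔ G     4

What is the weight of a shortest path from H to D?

Checking several routes:
H -> B -> F -> D: 5 + 5 + 8 = 18
H -> B -> G -> C -> F -> D: 5 + 1 + 1 + 1 + 8 = 16
H -> B -> G -> A -> I -> C -> F -> D: 5 + 1 + 4 + 1 + 1 + 1 + 8 = 21
Best route has total 16.

16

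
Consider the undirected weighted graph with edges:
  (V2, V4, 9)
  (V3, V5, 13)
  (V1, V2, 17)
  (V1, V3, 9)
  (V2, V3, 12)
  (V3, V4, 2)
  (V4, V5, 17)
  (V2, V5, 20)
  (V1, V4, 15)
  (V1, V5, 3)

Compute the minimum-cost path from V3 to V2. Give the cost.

Comparing a few candidate routes:
V3 → V4 → V2: 2 + 9 = 11
V3 → V1 → V5 → V2: 9 + 3 + 20 = 32
V3 → V5 → V1 → V2: 13 + 3 + 17 = 33
V3 → V1 → V2: 9 + 17 = 26
V3 → V2: 12
Shortest: 11.

11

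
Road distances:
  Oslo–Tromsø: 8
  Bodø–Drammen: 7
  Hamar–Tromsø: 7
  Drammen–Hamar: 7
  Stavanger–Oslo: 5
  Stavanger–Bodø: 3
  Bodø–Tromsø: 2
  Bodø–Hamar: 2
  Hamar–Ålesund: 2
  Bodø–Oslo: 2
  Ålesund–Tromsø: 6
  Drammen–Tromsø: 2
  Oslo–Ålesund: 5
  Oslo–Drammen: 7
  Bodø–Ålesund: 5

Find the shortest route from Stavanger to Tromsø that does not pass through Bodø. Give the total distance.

13

Checking several routes:
Stavanger→Oslo→Ålesund→Hamar→Tromsø: 5 + 5 + 2 + 7 = 19
Stavanger→Oslo→Ålesund→Tromsø: 5 + 5 + 6 = 16
Stavanger→Oslo→Ålesund→Hamar→Drammen→Tromsø: 5 + 5 + 2 + 7 + 2 = 21
Stavanger→Oslo→Tromsø: 5 + 8 = 13
Stavanger→Oslo→Drammen→Tromsø: 5 + 7 + 2 = 14
Best route has total 13.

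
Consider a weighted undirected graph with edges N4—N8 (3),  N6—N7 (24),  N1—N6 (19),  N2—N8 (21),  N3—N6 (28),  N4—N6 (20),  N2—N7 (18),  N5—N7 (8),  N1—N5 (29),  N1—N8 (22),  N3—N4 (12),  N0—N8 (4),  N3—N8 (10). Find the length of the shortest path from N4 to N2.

Comparing a few candidate routes:
N4 -> N6 -> N1 -> N8 -> N2: 20 + 19 + 22 + 21 = 82
N4 -> N6 -> N7 -> N2: 20 + 24 + 18 = 62
N4 -> N3 -> N8 -> N2: 12 + 10 + 21 = 43
N4 -> N6 -> N3 -> N8 -> N2: 20 + 28 + 10 + 21 = 79
N4 -> N8 -> N1 -> N5 -> N7 -> N2: 3 + 22 + 29 + 8 + 18 = 80
N4 -> N8 -> N2: 3 + 21 = 24
The minimum is 24.

24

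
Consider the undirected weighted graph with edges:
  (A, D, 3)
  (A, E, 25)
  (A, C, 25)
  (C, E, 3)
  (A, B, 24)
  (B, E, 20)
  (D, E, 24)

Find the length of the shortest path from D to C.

A few of the D→C routes:
D -> A -> E -> C: 3 + 25 + 3 = 31
D -> A -> C: 3 + 25 = 28
D -> A -> B -> E -> C: 3 + 24 + 20 + 3 = 50
D -> E -> C: 24 + 3 = 27
The minimum is 27.

27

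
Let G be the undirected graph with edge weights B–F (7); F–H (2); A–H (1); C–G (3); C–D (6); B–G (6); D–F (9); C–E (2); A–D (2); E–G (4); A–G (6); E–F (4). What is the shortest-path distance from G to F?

8

Some routes from G to F:
G-C-E-F: 3 + 2 + 4 = 9
G-A-H-F: 6 + 1 + 2 = 9
G-C-D-A-H-F: 3 + 6 + 2 + 1 + 2 = 14
G-E-F: 4 + 4 = 8
G-B-F: 6 + 7 = 13
Shortest: 8.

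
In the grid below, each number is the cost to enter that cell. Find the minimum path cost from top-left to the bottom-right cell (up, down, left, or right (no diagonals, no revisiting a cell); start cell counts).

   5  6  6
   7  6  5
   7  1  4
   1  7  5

Path r0c0 r0c1 r1c1 r2c1 r2c2 r3c2: 5 + 6 + 6 + 1 + 4 + 5 = 27.

27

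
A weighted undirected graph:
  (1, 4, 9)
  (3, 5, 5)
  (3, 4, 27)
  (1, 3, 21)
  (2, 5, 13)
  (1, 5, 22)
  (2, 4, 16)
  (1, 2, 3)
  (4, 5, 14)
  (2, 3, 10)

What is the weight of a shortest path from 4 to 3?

A few of the 4→3 routes:
4 - 1 - 2 - 3: 9 + 3 + 10 = 22
4 - 5 - 3: 14 + 5 = 19
4 - 2 - 3: 16 + 10 = 26
The minimum is 19.

19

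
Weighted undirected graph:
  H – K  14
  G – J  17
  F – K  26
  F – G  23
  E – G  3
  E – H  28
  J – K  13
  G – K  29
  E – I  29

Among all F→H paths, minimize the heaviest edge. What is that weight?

Paths from F to H:
F → G → J → K → H: max(23, 17, 13, 14) = 23
F → G → E → H: max(23, 3, 28) = 28
F → K → J → G → E → H: max(26, 13, 17, 3, 28) = 28
F → K → H: max(26, 14) = 26
F → G → K → H: max(23, 29, 14) = 29
F → K → G → E → H: max(26, 29, 3, 28) = 29
Best route has worst link 23.

23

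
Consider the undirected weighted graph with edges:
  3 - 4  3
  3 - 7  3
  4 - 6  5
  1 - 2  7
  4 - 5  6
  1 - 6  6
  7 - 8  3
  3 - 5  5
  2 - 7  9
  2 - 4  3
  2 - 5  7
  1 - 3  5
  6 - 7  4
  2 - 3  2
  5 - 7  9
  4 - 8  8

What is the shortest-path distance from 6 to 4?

5

A few of the 6→4 routes:
6 -> 1 -> 3 -> 4: 6 + 5 + 3 = 14
6 -> 7 -> 8 -> 4: 4 + 3 + 8 = 15
6 -> 7 -> 3 -> 2 -> 4: 4 + 3 + 2 + 3 = 12
6 -> 4: 5
6 -> 7 -> 3 -> 4: 4 + 3 + 3 = 10
Best route has total 5.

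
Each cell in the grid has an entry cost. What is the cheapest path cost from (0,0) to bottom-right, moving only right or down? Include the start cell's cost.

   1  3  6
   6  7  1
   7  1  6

Best path: [0,0]→[0,1]→[0,2]→[1,2]→[2,2]
Cost: 1 + 3 + 6 + 1 + 6 = 17

17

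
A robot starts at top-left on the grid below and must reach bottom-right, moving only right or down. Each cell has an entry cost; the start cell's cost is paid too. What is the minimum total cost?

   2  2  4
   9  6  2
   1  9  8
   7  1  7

25

Best path: [0,0] -> [0,1] -> [0,2] -> [1,2] -> [2,2] -> [3,2]
Cost: 2 + 2 + 4 + 2 + 8 + 7 = 25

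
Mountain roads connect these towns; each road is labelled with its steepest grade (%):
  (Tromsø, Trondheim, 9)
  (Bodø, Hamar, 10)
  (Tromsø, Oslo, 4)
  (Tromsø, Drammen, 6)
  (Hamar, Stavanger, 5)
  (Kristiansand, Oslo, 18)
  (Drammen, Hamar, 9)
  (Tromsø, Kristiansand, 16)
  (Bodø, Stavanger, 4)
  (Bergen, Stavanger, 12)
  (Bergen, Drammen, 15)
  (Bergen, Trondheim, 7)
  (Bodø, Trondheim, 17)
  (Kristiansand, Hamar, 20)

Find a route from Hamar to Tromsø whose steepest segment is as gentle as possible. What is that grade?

A few of the Hamar→Tromsø routes:
Hamar→Bodø→Stavanger→Bergen→Trondheim→Tromsø: max(10, 4, 12, 7, 9) = 12
Hamar→Stavanger→Bergen→Trondheim→Tromsø: max(5, 12, 7, 9) = 12
Hamar→Drammen→Tromsø: max(9, 6) = 9
The minimum achievable maximum is 9%.

9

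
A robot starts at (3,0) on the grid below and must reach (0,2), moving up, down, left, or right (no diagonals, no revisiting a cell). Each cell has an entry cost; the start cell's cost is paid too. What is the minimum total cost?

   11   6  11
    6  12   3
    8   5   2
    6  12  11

35

Cheapest: (3,0) (2,0) (2,1) (2,2) (1,2) (0,2)
  6 + 8 + 5 + 2 + 3 + 11 = 35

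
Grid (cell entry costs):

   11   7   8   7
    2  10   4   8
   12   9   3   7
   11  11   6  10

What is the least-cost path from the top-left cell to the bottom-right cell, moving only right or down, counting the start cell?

46

Best path: (0,0)→(1,0)→(1,1)→(1,2)→(2,2)→(3,2)→(3,3)
Cost: 11 + 2 + 10 + 4 + 3 + 6 + 10 = 46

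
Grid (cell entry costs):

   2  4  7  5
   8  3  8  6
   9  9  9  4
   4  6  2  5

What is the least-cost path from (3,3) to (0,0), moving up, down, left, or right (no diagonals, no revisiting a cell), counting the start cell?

31

One optimal route is (3,3) (3,2) (3,1) (2,1) (1,1) (0,1) (0,0).
Its cost is 5 + 2 + 6 + 9 + 3 + 4 + 2 = 31.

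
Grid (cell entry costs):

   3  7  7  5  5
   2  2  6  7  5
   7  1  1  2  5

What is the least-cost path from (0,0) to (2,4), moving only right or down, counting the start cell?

Take r0c0 -> r1c0 -> r1c1 -> r2c1 -> r2c2 -> r2c3 -> r2c4 for a total of 3 + 2 + 2 + 1 + 1 + 2 + 5 = 16.

16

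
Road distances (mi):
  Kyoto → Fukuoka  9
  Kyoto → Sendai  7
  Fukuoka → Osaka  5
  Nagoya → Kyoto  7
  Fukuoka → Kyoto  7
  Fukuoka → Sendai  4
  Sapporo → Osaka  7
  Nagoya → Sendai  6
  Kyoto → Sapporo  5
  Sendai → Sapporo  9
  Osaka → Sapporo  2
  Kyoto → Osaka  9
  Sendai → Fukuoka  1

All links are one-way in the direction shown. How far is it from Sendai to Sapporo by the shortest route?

Candidate routes:
Sendai→Fukuoka→Kyoto→Sapporo: 1 + 7 + 5 = 13
Sendai→Fukuoka→Kyoto→Osaka→Sapporo: 1 + 7 + 9 + 2 = 19
Sendai→Fukuoka→Osaka→Sapporo: 1 + 5 + 2 = 8
Sendai→Sapporo: 9
Shortest: 8 mi.

8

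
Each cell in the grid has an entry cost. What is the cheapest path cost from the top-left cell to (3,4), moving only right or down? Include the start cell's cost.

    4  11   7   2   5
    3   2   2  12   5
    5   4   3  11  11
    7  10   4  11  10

Best path: [0,0]→[1,0]→[1,1]→[1,2]→[2,2]→[3,2]→[3,3]→[3,4]
Cost: 4 + 3 + 2 + 2 + 3 + 4 + 11 + 10 = 39
(Top row then right column would cost 55.)

39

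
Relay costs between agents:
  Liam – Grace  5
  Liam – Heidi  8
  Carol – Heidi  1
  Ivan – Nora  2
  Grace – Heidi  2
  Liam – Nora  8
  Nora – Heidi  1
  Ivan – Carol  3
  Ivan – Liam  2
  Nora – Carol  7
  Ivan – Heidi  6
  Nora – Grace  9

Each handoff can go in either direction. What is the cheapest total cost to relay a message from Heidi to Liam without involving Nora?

6

Paths from Heidi to Liam avoiding Nora:
Heidi→Grace→Liam: 2 + 5 = 7
Heidi→Liam: 8
Heidi→Ivan→Liam: 6 + 2 = 8
Heidi→Carol→Ivan→Liam: 1 + 3 + 2 = 6
The minimum is 6.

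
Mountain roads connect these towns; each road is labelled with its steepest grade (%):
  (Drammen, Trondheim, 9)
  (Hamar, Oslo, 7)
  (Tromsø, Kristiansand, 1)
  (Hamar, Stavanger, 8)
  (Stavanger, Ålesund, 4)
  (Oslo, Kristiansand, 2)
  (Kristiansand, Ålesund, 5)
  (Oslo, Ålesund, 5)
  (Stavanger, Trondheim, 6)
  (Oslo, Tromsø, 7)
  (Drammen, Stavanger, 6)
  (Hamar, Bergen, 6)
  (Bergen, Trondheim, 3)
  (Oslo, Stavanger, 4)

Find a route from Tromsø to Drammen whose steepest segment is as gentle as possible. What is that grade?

Comparing a few candidate routes:
Tromsø - Kristiansand - Ålesund - Stavanger - Drammen: max(1, 5, 4, 6) = 6
Tromsø - Kristiansand - Oslo - Ålesund - Stavanger - Drammen: max(1, 2, 5, 4, 6) = 6
Tromsø - Kristiansand - Ålesund - Oslo - Stavanger - Drammen: max(1, 5, 5, 4, 6) = 6
Tromsø - Kristiansand - Oslo - Stavanger - Drammen: max(1, 2, 4, 6) = 6
Tromsø - Kristiansand - Ålesund - Oslo - Hamar - Bergen - Trondheim - Stavanger - Drammen: max(1, 5, 5, 7, 6, 3, 6, 6) = 7
Tromsø - Kristiansand - Oslo - Hamar - Bergen - Trondheim - Stavanger - Drammen: max(1, 2, 7, 6, 3, 6, 6) = 7
Best route has worst link 6%.

6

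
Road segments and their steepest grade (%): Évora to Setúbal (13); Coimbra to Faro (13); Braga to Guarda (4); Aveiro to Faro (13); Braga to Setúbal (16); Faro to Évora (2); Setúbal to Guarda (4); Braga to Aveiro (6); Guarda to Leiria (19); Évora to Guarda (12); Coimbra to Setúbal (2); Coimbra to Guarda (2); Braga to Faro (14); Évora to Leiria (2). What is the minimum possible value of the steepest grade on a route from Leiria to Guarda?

A few of the Leiria→Guarda routes:
Leiria-Évora-Setúbal-Guarda: max(2, 13, 4) = 13
Leiria-Évora-Setúbal-Coimbra-Faro-Aveiro-Braga-Guarda: max(2, 13, 2, 13, 13, 6, 4) = 13
Leiria-Évora-Setúbal-Coimbra-Guarda: max(2, 13, 2, 2) = 13
Leiria-Évora-Faro-Coimbra-Setúbal-Guarda: max(2, 2, 13, 2, 4) = 13
Leiria-Évora-Guarda: max(2, 12) = 12
Smallest bottleneck: 12%.

12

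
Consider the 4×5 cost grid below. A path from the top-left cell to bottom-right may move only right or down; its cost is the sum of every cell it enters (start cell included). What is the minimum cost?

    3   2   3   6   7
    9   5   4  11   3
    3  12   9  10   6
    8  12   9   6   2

32

Cheapest: r0c0 r0c1 r0c2 r0c3 r0c4 r1c4 r2c4 r3c4
  3 + 2 + 3 + 6 + 7 + 3 + 6 + 2 = 32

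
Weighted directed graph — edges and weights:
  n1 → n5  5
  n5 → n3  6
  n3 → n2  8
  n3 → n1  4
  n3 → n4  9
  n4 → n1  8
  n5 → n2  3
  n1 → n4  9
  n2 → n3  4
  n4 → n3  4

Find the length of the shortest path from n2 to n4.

13

Paths from n2 to n4:
n2-n3-n1-n4: 4 + 4 + 9 = 17
n2-n3-n4: 4 + 9 = 13
Shortest: 13.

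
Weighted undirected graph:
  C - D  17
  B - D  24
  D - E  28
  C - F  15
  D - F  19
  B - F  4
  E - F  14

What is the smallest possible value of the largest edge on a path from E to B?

14

Paths from E to B:
E -> D -> B: max(28, 24) = 28
E -> D -> F -> B: max(28, 19, 4) = 28
E -> D -> C -> F -> B: max(28, 17, 15, 4) = 28
E -> F -> C -> D -> B: max(14, 15, 17, 24) = 24
E -> F -> B: max(14, 4) = 14
E -> F -> D -> B: max(14, 19, 24) = 24
The minimum achievable maximum is 14.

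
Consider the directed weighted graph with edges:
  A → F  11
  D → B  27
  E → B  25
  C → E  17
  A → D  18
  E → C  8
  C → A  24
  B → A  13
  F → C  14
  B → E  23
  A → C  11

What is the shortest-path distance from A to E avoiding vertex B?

28

Routes from A to E avoiding B:
A→F→C→E: 11 + 14 + 17 = 42
A→C→E: 11 + 17 = 28
The minimum is 28.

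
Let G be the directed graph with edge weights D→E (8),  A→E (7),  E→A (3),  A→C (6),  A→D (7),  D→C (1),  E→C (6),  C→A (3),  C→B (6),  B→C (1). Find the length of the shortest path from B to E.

11

Candidate routes:
B-C-A-E: 1 + 3 + 7 = 11
B-C-A-D-E: 1 + 3 + 7 + 8 = 19
The minimum is 11.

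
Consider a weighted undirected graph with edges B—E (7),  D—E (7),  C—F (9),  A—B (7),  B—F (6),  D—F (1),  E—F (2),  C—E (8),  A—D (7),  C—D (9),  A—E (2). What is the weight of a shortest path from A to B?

7

Comparing a few candidate routes:
A - E - F - B: 2 + 2 + 6 = 10
A - E - B: 2 + 7 = 9
A - B: 7
Best route has total 7.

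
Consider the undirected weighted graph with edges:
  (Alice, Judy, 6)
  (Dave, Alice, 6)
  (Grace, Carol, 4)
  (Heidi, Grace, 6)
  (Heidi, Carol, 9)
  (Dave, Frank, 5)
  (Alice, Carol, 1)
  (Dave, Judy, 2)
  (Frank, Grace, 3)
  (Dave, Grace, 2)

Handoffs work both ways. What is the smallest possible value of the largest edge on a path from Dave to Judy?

2

Checking several routes:
Dave - Frank - Grace - Carol - Alice - Judy: max(5, 3, 4, 1, 6) = 6
Dave - Grace - Carol - Alice - Judy: max(2, 4, 1, 6) = 6
Dave - Judy: max(2) = 2
Smallest bottleneck: 2.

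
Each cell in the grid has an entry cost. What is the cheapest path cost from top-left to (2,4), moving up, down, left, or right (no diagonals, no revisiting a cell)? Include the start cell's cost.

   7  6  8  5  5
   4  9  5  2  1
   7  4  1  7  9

37

Take r0c0 -> r1c0 -> r1c1 -> r1c2 -> r1c3 -> r1c4 -> r2c4 for a total of 7 + 4 + 9 + 5 + 2 + 1 + 9 = 37.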